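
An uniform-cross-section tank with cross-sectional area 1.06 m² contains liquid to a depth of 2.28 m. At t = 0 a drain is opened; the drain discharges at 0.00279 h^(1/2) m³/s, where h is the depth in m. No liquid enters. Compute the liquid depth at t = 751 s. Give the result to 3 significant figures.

0.272 m

A dh/dt = −Q_out = −0.00279 √h.
Separate and integrate: 2(√h − √h₀) = −(0.00279/A) t.
√h = √2.28 − 0.00279·751/(2·1.06) = 1.5100 − 0.98834 = 0.52162.
h = 0.52162² = 0.27209 m.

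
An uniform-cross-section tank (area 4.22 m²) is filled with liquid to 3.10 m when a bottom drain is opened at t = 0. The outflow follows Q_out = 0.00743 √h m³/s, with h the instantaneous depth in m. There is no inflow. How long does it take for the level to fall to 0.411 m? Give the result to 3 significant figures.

A dh/dt = −Q_out = −0.00743 √h.
This is separable: 2 d(√h)/dt = −0.00743/A, so √h = √h₀ − (0.00743/(2A)) t.
t = 2A(√h₀ − √h)/0.00743 = 2·4.22·(√3.10 − √0.411)/0.00743
  = 8.4400 × (1.7607 − 0.64109) / 0.00743 = 1271.8 s.

1270 s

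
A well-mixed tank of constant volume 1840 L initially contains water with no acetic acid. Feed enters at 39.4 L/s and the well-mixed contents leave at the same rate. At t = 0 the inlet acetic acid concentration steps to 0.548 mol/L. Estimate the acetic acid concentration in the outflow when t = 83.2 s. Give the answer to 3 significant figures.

Species balance on the tank: V dC/dt = Q(C_in − C).
So dC/dt = (C_in − C)/τ with τ = V/Q = 1840/39.4 = 46.701 s.
This is linear first-order; C(t) = C_in + (C₀ − C_in) e^(−t/τ).
C(83.2) = 0.548 + (0 − 0.548)·e^(−83.2/46.701) = 0.548 + (-0.54800)·0.16837 = 0.45573 mol/L.

0.456 mol/L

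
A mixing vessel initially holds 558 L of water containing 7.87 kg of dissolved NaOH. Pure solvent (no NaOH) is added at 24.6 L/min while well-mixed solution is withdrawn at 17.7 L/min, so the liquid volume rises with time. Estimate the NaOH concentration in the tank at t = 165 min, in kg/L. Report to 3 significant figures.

Total volume: dV/dt = Q_in − Q_out = 6.9000 L/min, so V(t) = 558 + 6.9000 t and V(165) = 1696.5 L.
Solute balance: dm/dt = 0 − Q_out C = −Q_out m/V(t).
Separate: dm/m = −Q_out dt/V(t) ⇒ ln(m/m₀) = −(Q_out/(Q_in−Q_out)) ln(V/V₀).
m = m₀ (V₀/V)^(Q_out/(Q_in−Q_out)) = 7.87 × (558/1696.5)^(2.5652) = 0.45413 kg.
C = m/V = 0.45413/1696.5 = 0.00026769 kg/L.

0.000268 kg/L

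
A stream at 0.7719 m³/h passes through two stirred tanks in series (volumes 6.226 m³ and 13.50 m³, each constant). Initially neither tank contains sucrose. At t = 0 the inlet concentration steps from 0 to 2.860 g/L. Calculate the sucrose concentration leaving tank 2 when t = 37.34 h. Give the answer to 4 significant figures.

Species balance on tank i: dCᵢ/dt = (Cᵢ₋₁ − Cᵢ)/τᵢ with τᵢ = Vᵢ/Q.
τ₁ = 6.226/0.7719 = 8.06581 h; τ₂ = 13.50/0.7719 = 17.4893 h.
Solving the cascade with C₁(0)=C₂(0)=0 gives C₂(t) = C_in[1 − (τ₁ e^(−t/τ₁) − τ₂ e^(−t/τ₂))/(τ₁ − τ₂)].
At t = 37.34: e^(−t/τ₁) = 0.00976045, e^(−t/τ₂) = 0.118242.
C₂ = 2.860·[1 − (8.06581·0.00976045 − 17.4893·0.118242)/(-9.42350)] = 2.860·0.788905 = 2.25627 g/L.

2.256 g/L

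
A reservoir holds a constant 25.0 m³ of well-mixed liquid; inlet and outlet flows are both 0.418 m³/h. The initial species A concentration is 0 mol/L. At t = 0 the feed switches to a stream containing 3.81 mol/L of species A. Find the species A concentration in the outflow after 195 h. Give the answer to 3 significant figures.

3.66 mol/L

Species balance on the tank: V dC/dt = Q(C_in − C).
Rewrite as dC/dt + C/τ = C_in/τ, τ = V/Q = 59.809 h.
C approaches C_in exponentially: C(t) = C_in + (C₀ − C_in) e^(−t/τ).
C(195) = 3.81 + (0 − 3.81)·e^(−195/59.809) = 3.81 + (-3.8100)·0.038373 = 3.6638 mol/L.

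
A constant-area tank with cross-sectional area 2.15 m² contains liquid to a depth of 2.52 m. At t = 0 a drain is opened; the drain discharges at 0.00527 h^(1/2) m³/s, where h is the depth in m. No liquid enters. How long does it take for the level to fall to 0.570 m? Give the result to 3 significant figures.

With no inflow, A dh/dt = −0.00527 √h.
∫ h^(−1/2) dh = −(0.00527/A) ∫ dt, giving 2√h = 2√h₀ − (0.00527/A) t.
t = 2A(√h₀ − √h)/0.00527 = 2·2.15·(√2.52 − √0.570)/0.00527
  = 4.3000 × (1.5875 − 0.75498) / 0.00527 = 679.24 s.

679 s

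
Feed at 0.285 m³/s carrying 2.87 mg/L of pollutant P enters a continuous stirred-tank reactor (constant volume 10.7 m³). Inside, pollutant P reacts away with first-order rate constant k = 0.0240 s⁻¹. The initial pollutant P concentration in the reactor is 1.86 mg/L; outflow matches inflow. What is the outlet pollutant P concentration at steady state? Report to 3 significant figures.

Accumulation = in − out − consumed: V dC/dt = Q C_in − Q C − k V C.
At steady state: 0 = Q C_in − (Q + kV) C_ss, so C_ss = Q C_in/(Q + kV).
C_ss = 0.285·2.87/(0.285 + 0.0240·10.7) = 0.81795/0.54180 = 1.5097 mg/L.

1.51 mg/L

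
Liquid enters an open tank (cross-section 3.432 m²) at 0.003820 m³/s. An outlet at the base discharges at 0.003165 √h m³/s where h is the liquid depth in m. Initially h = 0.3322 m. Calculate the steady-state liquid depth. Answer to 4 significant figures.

A dh/dt = Q_in − 0.003165 √h. Steady state requires inflow = outflow:
Q_in = 0.003165 √h_ss ⇒ √h_ss = 0.003820/0.003165 = 1.20695.
h_ss = 1.20695² = 1.45673 m. (Since h₀ = 0.3322 m < h_ss, the level will rise toward this value.)

1.457 m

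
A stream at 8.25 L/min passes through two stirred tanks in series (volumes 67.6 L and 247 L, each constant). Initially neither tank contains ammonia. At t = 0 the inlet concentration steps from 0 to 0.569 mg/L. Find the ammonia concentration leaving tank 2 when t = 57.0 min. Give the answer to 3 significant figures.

Species balance on tank i: dCᵢ/dt = (Cᵢ₋₁ − Cᵢ)/τᵢ with τᵢ = Vᵢ/Q.
τ₁ = 67.6/8.25 = 8.1939 min; τ₂ = 247/8.25 = 29.939 min.
Tank 1: C₁ = C_in(1 − e^(−t/τ₁)). Tank 2 (τ₁ ≠ τ₂): C₂ = C_in[1 − (τ₁ e^(−t/τ₁) − τ₂ e^(−t/τ₂))/(τ₁ − τ₂)].
At t = 57.0: e^(−t/τ₁) = 0.00095256, e^(−t/τ₂) = 0.14899.
C₂ = 0.569·[1 − (8.1939·0.00095256 − 29.939·0.14899)/(-21.745)] = 0.569·0.79522 = 0.45248 mg/L.

0.452 mg/L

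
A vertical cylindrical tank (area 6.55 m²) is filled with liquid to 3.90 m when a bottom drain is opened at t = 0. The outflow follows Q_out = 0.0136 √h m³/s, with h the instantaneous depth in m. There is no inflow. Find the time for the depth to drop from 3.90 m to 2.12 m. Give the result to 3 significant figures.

A dh/dt = −Q_out = −0.0136 √h.
∫ h^(−1/2) dh = −(0.0136/A) ∫ dt, giving 2√h = 2√h₀ − (0.0136/A) t.
t = 2A(√h₀ − √h)/0.0136 = 2·6.55·(√3.90 − √2.12)/0.0136
  = 13.100 × (1.9748 − 1.4560) / 0.0136 = 499.75 s.

500 s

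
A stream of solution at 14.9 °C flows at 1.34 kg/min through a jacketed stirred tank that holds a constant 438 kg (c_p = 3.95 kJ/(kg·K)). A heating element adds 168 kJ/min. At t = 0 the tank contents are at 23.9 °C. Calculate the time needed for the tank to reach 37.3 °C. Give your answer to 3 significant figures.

First-law balance (no shaft work): M c_p dT/dt = ṁ c_p (T_in − T) + 168.
τ = M/ṁ = 326.87 min; T_ss = T_in + Q̇/(ṁ c_p) = 46.640 °C.
T(t) = T_ss + (T₀ − T_ss) e^(−t/τ). Set T = 37.3:
e^(−t/τ) = (37.3 − 46.640)/(23.9 − 46.640) = 0.41073
t = −326.87 · ln(0.41073) = 290.85 min.

291 min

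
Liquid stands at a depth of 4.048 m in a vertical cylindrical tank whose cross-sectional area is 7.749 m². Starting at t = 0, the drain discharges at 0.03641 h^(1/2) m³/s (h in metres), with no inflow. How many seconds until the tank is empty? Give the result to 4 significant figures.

856.4 s

Volume balance on the tank: A dh/dt = −0.03641 √h.
Separate and integrate: 2(√h − √h₀) = −(0.03641/A) t.
Set h = 0: 2√h₀ = (0.03641/A) t_empty ⇒ t_empty = 2A√h₀/0.03641.
t_empty = 2·7.749·√4.048/0.03641 = 15.4980·2.01196/0.03641 = 856.397 s.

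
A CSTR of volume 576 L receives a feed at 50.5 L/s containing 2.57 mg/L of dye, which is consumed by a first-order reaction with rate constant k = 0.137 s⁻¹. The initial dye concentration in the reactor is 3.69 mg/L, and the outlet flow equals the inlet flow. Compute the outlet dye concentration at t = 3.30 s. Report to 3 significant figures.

2.28 mg/L

V dC/dt = Q(C_in − C) − k V C.
dC/dt = (Q/V) C_in − (Q/V + k) C; effective rate a = Q/V + k = 0.087674 + 0.137 = 0.22467 s⁻¹.
C_ss = Q C_in/(Q + kV) = 1.0029 mg/L; C(t) = C_ss + (C₀ − C_ss) e^(−a t).
C(3.30) = 1.0029 + (2.6871)·e^(−0.22467·3.30) = 1.0029 + (2.6871)·0.47644 = 2.2831 mg/L.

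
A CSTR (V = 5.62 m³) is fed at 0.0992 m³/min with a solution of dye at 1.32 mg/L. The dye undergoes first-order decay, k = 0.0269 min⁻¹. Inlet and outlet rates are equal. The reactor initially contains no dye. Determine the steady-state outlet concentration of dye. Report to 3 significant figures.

V dC/dt = Q(C_in − C) − k V C.
Steady state (dC/dt = 0): C_ss = Q C_in/(Q + kV) = C_in/(1 + kV/Q).
C_ss = 0.0992·1.32/(0.0992 + 0.0269·5.62) = 0.13094/0.25038 = 0.52299 mg/L.

0.523 mg/L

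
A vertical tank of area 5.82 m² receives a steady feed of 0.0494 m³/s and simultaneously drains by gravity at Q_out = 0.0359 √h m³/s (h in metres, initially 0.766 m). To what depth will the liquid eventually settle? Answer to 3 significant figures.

1.89 m

Accumulation of liquid (constant cross-section A): A dh/dt = Q_in − 0.0359 √h. At steady state dh/dt = 0:
Q_in = 0.0359 √h_ss ⇒ √h_ss = 0.0494/0.0359 = 1.3760.
h_ss = 1.3760² = 1.8935 m. (Since h₀ = 0.766 m < h_ss, the level will rise toward this value.)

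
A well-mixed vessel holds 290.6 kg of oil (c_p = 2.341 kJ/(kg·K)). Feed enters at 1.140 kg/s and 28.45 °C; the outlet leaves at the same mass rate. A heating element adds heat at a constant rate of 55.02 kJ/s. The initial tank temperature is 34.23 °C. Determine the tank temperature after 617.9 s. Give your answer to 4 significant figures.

M c_p dT/dt = ṁ c_p (T_in − T) + Q̇.
τ = M/ṁ = 254.912 s; T_ss = T_in + Q̇/(ṁ c_p) = 28.45 + 55.02/(1.140·2.341) = 49.0665 °C.
Solution: T(t) = T_ss + (T₀ − T_ss) e^(−t/τ).
T(617.9) = 49.0665 + (-14.8365)·e^(−617.9/254.912) = 49.0665 + (-14.8365)·0.0885692 = 47.7524 °C.

47.75 °C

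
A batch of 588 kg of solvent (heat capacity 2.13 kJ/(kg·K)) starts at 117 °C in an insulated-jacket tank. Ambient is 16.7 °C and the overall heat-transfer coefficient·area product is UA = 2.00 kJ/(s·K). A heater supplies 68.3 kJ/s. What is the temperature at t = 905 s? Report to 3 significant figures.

M c_p dT/dt = −UA(T − T_amb) + Q̇.
dT/dt = (T_ss − T)/τ with T_ss = T_amb + Q̇/UA = 16.7 + 68.3/2.00 = 50.850 °C, τ = M c_p/UA = 588·2.13/2.00 = 626.22 s.
This is linear first-order; T(t) = T_ss + (T₀ − T_ss) e^(−t/τ).
T(905) = 50.850 + (66.150)·0.23570 = 66.442 °C.

66.4 °C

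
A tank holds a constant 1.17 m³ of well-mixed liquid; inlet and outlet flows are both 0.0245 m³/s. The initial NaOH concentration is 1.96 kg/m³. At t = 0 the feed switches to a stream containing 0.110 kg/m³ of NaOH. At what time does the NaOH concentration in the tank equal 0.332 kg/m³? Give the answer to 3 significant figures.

101 s

Species balance: V dC/dt = Q(C_in − C) ⇒ τ = V/Q = 47.755 s.
C(t) = C_in + (C₀ − C_in) e^(−t/τ). Set C = 0.332 and solve for t:
e^(−t/τ) = (C − C_in)/(C₀ − C_in) = (0.332 − 0.110)/(1.96 − 0.110) = 0.12000
t = −τ ln(…) = 47.755 × 2.1203 = 101.25 s.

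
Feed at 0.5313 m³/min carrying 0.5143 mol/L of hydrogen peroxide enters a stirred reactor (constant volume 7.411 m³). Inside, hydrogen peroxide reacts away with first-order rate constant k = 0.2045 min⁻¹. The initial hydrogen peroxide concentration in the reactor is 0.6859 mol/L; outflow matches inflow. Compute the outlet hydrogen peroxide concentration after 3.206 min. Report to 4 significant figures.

Accumulation = in − out − consumed: V dC/dt = Q C_in − Q C − k V C.
This is linear with rate a = Q/V + k = 0.276191 min⁻¹.
C_ss = Q C_in/(Q + kV) = 0.133497 mol/L; C(t) = C_ss + (C₀ − C_ss) e^(−a t).
C(3.206) = 0.133497 + (0.552403)·e^(−0.276191·3.206) = 0.133497 + (0.552403)·0.412521 = 0.361375 mol/L.

0.3614 mol/L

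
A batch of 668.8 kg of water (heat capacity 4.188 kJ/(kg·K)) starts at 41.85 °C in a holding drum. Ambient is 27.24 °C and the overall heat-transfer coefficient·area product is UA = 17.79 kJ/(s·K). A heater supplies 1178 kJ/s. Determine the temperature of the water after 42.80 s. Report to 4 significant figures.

M c_p dT/dt = −UA(T − T_amb) + Q̇.
dT/dt = (T_ss − T)/τ with T_ss = T_amb + Q̇/UA = 27.24 + 1178/17.79 = 93.4570 °C, τ = M c_p/UA = 668.8·4.188/17.79 = 157.444 s.
T approaches T_ss exponentially: T(t) = T_ss + (T₀ − T_ss) e^(−t/τ).
T(42.80) = 93.4570 + (-51.6070)·0.761975 = 54.1338 °C.

54.13 °C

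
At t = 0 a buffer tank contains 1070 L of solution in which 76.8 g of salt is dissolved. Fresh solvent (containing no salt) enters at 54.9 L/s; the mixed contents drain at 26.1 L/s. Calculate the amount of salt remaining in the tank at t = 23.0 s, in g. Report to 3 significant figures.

49.6 g

Total volume: dV/dt = Q_in − Q_out = 28.800 L/s, so V(t) = 1070 + 28.800 t and V(23.0) = 1732.4 L.
Solute balance: dm/dt = 0 − Q_out C = −Q_out m/V(t).
dm/m = −Q_out dt/(V₀ + 28.800 t); integrating gives ln(m/m₀) = −(Q_out/(Q_in−Q_out)) ln(V/V₀).
m = m₀ (V₀/V)^(Q_out/(Q_in−Q_out)) = 76.8 × (1070/1732.4)^(0.90625) = 49.627 g.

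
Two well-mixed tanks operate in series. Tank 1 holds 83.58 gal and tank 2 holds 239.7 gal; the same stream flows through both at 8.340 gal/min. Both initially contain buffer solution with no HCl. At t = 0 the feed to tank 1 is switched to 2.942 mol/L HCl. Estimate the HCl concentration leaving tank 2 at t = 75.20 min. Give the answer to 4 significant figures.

Time constants: τᵢ = Vᵢ/Q for each well-mixed tank.
τ₁ = 83.58/8.340 = 10.0216 min; τ₂ = 239.7/8.340 = 28.7410 min.
Solving the cascade with C₁(0)=C₂(0)=0 gives C₂(t) = C_in[1 − (τ₁ e^(−t/τ₁) − τ₂ e^(−t/τ₂))/(τ₁ − τ₂)].
At t = 75.20: e^(−t/τ₁) = 0.000550984, e^(−t/τ₂) = 0.0730603.
C₂ = 2.942·[1 − (10.0216·0.000550984 − 28.7410·0.0730603)/(-18.7194)] = 2.942·0.888121 = 2.61285 mol/L.

2.613 mol/L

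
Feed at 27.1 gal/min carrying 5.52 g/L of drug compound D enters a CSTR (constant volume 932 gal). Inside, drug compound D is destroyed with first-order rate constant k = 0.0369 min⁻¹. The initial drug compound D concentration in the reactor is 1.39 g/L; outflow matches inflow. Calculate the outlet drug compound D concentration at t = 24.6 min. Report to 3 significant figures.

2.23 g/L

Accumulation = in − out − consumed: V dC/dt = Q C_in − Q C − k V C.
This is linear with rate a = Q/V + k = 0.065977 min⁻¹.
C_ss = Q C_in/(Q + kV) = 2.4328 g/L; C(t) = C_ss + (C₀ − C_ss) e^(−a t).
C(24.6) = 2.4328 + (-1.0428)·e^(−0.065977·24.6) = 2.4328 + (-1.0428)·0.19730 = 2.2270 g/L.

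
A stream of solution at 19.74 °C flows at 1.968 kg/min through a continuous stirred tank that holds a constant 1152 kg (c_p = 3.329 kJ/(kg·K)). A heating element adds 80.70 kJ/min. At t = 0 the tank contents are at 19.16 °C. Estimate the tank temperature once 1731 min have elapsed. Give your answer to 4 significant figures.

31.39 °C

M c_p dT/dt = ṁ c_p (T_in − T) + Q̇.
Rearrange: dT/dt = (T_ss − T)/τ with τ = M/ṁ = 585.366 min and T_ss = T_in + Q̇/(ṁ c_p) = 32.0578 °C.
Integrating: T(t) = T_ss + (T₀ − T_ss) e^(−t/τ).
T(1731) = 32.0578 + (-12.8978)·e^(−1731/585.366) = 32.0578 + (-12.8978)·0.0519681 = 31.3876 °C.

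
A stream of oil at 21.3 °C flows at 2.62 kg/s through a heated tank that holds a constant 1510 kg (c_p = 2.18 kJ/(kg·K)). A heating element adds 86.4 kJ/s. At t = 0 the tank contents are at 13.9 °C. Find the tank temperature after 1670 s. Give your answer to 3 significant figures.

Heat balance on the well-mixed liquid: M c_p dT/dt = ṁ c_p (T_in − T) + 86.4.
τ = M/ṁ = 576.34 s; T_ss = T_in + Q̇/(ṁ c_p) = 21.3 + 86.4/(2.62·2.18) = 36.427 °C.
T approaches T_ss exponentially: T(t) = T_ss + (T₀ − T_ss) e^(−t/τ).
T(1670) = 36.427 + (-22.527)·e^(−1670/576.34) = 36.427 + (-22.527)·0.055155 = 35.185 °C.

35.2 °C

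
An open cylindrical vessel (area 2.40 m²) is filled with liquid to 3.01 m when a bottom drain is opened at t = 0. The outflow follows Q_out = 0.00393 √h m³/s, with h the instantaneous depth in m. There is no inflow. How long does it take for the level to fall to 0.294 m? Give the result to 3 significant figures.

Unsteady balance on liquid volume: A dh/dt = −0.00393 √h.
∫ h^(−1/2) dh = −(0.00393/A) ∫ dt, giving 2√h = 2√h₀ − (0.00393/A) t.
t = 2A(√h₀ − √h)/0.00393 = 2·2.40·(√3.01 − √0.294)/0.00393
  = 4.8000 × (1.7349 − 0.54222) / 0.00393 = 1456.8 s.

1460 s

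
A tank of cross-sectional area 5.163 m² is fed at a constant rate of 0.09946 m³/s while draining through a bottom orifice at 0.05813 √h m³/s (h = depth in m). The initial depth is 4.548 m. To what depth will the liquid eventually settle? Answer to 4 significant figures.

A dh/dt = Q_in − 0.05813 √h. Steady state requires inflow = outflow:
Q_in = 0.05813 √h_ss ⇒ √h_ss = 0.09946/0.05813 = 1.71099.
h_ss = 1.71099² = 2.92750 m. (Since h₀ = 4.548 m > h_ss, the level will fall toward this value.)

2.927 m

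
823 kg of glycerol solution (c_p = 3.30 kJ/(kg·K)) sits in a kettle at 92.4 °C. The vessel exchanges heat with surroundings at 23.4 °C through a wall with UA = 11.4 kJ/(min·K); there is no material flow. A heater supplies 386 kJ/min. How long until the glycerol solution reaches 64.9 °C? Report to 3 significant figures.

Heat balance on the well-mixed liquid: M c_p dT/dt = −UA(T − T_amb) + Q̇.
τ = M c_p/UA = 238.24 min; T_ss = T_amb + Q̇/UA = 23.4 + 386/11.4 = 57.260 °C.
T(t) = T_ss + (T₀ − T_ss)e^(−t/τ); set T = 64.9:
t = −τ ln[(T − T_ss)/(T₀ − T_ss)] = −238.24 · ln(0.21742) = 363.53 min.

364 min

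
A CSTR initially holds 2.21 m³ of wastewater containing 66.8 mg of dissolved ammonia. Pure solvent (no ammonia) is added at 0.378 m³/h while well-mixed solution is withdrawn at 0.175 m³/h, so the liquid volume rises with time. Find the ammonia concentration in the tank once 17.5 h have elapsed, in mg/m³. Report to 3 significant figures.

5.07 mg/m³

Total volume: dV/dt = Q_in − Q_out = 0.20300 m³/h, so V(t) = 2.21 + 0.20300 t and V(17.5) = 5.7625 m³.
Species balance (pure solvent in): dm/dt = −Q_out · m/V(t).
dm/m = −Q_out dt/(V₀ + 0.20300 t); integrating gives ln(m/m₀) = −(Q_out/(Q_in−Q_out)) ln(V/V₀).
m = m₀ (V₀/V)^(Q_out/(Q_in−Q_out)) = 66.8 × (2.21/5.7625)^(0.86207) = 29.239 mg.
C = m/V = 29.239/5.7625 = 5.0741 mg/m³.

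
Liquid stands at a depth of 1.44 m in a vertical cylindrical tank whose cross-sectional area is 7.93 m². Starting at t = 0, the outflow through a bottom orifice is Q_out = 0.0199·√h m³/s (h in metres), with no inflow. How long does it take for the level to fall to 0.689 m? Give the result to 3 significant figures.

295 s

Mass balance (ρ constant): A dh/dt = −0.0199 √h.
Separate and integrate: 2(√h − √h₀) = −(0.0199/A) t.
t = 2A(√h₀ − √h)/0.0199 = 2·7.93·(√1.44 − √0.689)/0.0199
  = 15.860 × (1.2000 − 0.83006) / 0.0199 = 294.84 s.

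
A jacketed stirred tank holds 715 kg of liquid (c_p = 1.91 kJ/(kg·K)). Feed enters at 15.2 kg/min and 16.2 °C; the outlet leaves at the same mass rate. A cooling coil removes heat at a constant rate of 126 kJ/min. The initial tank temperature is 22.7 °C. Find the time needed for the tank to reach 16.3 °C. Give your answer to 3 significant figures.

Energy balance: M c_p dT/dt = ṁ c_p (T_in − T) − 126.
τ = M/ṁ = 47.039 min; T_ss = T_in − Q̇/(ṁ c_p) = 11.860 °C.
T(t) = T_ss + (T₀ − T_ss) e^(−t/τ). Set T = 16.3:
e^(−t/τ) = (16.3 − 11.860)/(22.7 − 11.860) = 0.40960
t = −47.039 · ln(0.40960) = 41.987 min.

42.0 min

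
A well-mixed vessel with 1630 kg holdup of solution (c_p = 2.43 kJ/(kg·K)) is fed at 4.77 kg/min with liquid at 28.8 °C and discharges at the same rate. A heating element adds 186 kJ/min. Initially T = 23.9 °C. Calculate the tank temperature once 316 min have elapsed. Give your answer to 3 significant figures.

M c_p dT/dt = ṁ c_p (T_in − T) + Q̇.
τ = M/ṁ = 341.72 min; T_ss = T_in + Q̇/(ṁ c_p) = 28.8 + 186/(4.77·2.43) = 44.847 °C.
Integrating: T(t) = T_ss + (T₀ − T_ss) e^(−t/τ).
T(316) = 44.847 + (-20.947)·e^(−316/341.72) = 44.847 + (-20.947)·0.39664 = 36.539 °C.

36.5 °C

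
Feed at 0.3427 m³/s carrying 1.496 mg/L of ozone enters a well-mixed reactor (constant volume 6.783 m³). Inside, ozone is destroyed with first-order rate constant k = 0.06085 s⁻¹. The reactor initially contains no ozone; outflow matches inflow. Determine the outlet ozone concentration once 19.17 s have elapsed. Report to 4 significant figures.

0.5984 mg/L

Accumulation = in − out − consumed: V dC/dt = Q C_in − Q C − k V C.
dC/dt = (Q/V) C_in − (Q/V + k) C; effective rate a = Q/V + k = 0.0505234 + 0.06085 = 0.111373 s⁻¹.
C_ss = Q C_in/(Q + kV) = 0.678645 mg/L; C(t) = C_ss + (C₀ − C_ss) e^(−a t).
C(19.17) = 0.678645 + (-0.678645)·e^(−0.111373·19.17) = 0.678645 + (-0.678645)·0.118241 = 0.598401 mg/L.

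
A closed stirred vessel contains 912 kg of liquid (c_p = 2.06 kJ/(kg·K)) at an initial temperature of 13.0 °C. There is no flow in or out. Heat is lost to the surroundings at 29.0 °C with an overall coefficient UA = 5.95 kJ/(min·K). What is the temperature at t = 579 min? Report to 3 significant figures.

26.4 °C

Unsteady energy balance on the tank contents: M c_p dT/dt = −UA(T − T_amb).
dT/dt = (T_ss − T)/τ with T_ss = T_amb = 29.000 °C, τ = M c_p/UA = 912·2.06/5.95 = 315.75 min.
Integrating: T(t) = T_ss + (T₀ − T_ss) e^(−t/τ).
T(579) = 29.000 + (-16.000)·0.15982 = 26.443 °C.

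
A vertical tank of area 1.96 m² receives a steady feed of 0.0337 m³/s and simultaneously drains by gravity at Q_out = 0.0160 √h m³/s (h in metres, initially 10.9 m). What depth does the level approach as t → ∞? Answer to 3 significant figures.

A dh/dt = Q_in − 0.0160 √h. Steady state requires inflow = outflow:
Q_in = 0.0160 √h_ss ⇒ √h_ss = 0.0337/0.0160 = 2.1063.
h_ss = 2.1063² = 4.4363 m. (Since h₀ = 10.9 m > h_ss, the level will fall toward this value.)

4.44 m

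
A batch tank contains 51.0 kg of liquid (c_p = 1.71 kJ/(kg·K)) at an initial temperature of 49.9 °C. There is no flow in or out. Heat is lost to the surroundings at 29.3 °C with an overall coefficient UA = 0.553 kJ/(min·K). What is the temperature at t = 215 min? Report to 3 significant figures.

M c_p dT/dt = −UA(T − T_amb).
dT/dt = (T_ss − T)/τ with T_ss = T_amb = 29.300 °C, τ = M c_p/UA = 51.0·1.71/0.553 = 157.70 min.
T approaches T_ss exponentially: T(t) = T_ss + (T₀ − T_ss) e^(−t/τ).
T(215) = 29.300 + (20.600)·0.25581 = 34.570 °C.

34.6 °C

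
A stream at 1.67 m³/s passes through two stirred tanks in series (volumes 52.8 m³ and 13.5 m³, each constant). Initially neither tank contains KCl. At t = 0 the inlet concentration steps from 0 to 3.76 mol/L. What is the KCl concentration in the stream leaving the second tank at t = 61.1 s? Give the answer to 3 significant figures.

3.03 mol/L

Species balance on tank i: dCᵢ/dt = (Cᵢ₋₁ − Cᵢ)/τᵢ with τᵢ = Vᵢ/Q.
τ₁ = 52.8/1.67 = 31.617 s; τ₂ = 13.5/1.67 = 8.0838 s.
Solving the cascade with C₁(0)=C₂(0)=0 gives C₂(t) = C_in[1 − (τ₁ e^(−t/τ₁) − τ₂ e^(−t/τ₂))/(τ₁ − τ₂)].
At t = 61.1: e^(−t/τ₁) = 0.14478, e^(−t/τ₂) = 0.00052176.
C₂ = 3.76·[1 − (31.617·0.14478 − 8.0838·0.00052176)/(23.533)] = 3.76·0.80566 = 3.0293 mol/L.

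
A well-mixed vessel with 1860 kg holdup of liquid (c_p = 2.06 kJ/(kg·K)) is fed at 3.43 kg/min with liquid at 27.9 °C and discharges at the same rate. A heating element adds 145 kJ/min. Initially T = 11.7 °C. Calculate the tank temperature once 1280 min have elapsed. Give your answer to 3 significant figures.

45.0 °C

First-law balance (no shaft work): M c_p dT/dt = ṁ c_p (T_in − T) + 145.
τ = M/ṁ = 542.27 min; T_ss = T_in + Q̇/(ṁ c_p) = 27.9 + 145/(3.43·2.06) = 48.421 °C.
Integrating: T(t) = T_ss + (T₀ − T_ss) e^(−t/τ).
T(1280) = 48.421 + (-36.721)·e^(−1280/542.27) = 48.421 + (-36.721)·0.094380 = 44.956 °C.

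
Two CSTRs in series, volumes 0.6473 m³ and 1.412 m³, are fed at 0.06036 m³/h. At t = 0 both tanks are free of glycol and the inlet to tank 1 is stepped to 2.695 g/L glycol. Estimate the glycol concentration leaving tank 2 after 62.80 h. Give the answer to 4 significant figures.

Each tank obeys Vᵢ dCᵢ/dt = Q(Cᵢ₋₁ − Cᵢ), so τᵢ = Vᵢ/Q.
τ₁ = 0.6473/0.06036 = 10.7240 h; τ₂ = 1.412/0.06036 = 23.3930 h.
Tank 1: C₁ = C_in(1 − e^(−t/τ₁)). Tank 2 (τ₁ ≠ τ₂): C₂ = C_in[1 − (τ₁ e^(−t/τ₁) − τ₂ e^(−t/τ₂))/(τ₁ − τ₂)].
At t = 62.80: e^(−t/τ₁) = 0.00286259, e^(−t/τ₂) = 0.0682508.
C₂ = 2.695·[1 − (10.7240·0.00286259 − 23.3930·0.0682508)/(-12.6690)] = 2.695·0.876400 = 2.36190 g/L.

2.362 g/L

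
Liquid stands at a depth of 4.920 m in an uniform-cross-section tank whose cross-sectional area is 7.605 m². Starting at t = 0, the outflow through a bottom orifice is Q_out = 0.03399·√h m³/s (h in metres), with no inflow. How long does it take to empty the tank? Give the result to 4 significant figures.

Accumulation of liquid (constant cross-section A): A dh/dt = −0.03399 √h.
Separate and integrate: 2(√h − √h₀) = −(0.03399/A) t.
Tank is empty when √h = 0: t_empty = 2A√h₀/0.03399.
t_empty = 2·7.605·√4.920/0.03399 = 15.2100·2.21811/0.03399 = 992.569 s.

992.6 s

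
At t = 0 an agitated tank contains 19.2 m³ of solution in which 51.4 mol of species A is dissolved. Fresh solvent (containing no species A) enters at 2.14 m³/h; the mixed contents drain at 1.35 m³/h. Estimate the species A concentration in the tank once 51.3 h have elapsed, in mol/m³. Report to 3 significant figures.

0.124 mol/m³

Total volume: dV/dt = Q_in − Q_out = 0.79000 m³/h, so V(t) = 19.2 + 0.79000 t and V(51.3) = 59.727 m³.
Species balance (pure solvent in): dm/dt = −Q_out · m/V(t).
dm/m = −Q_out dt/(V₀ + 0.79000 t); integrating gives ln(m/m₀) = −(Q_out/(Q_in−Q_out)) ln(V/V₀).
m = m₀ (V₀/V)^(Q_out/(Q_in−Q_out)) = 51.4 × (19.2/59.727)^(1.7089) = 7.3912 mol.
C = m/V = 7.3912/59.727 = 0.12375 mol/m³.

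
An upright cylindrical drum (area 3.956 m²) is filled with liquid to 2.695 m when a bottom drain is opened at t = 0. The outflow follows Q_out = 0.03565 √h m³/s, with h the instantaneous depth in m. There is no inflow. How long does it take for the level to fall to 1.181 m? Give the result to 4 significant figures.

Volume balance on the tank: A dh/dt = −0.03565 √h.
This is separable: 2 d(√h)/dt = −0.03565/A, so √h = √h₀ − (0.03565/(2A)) t.
t = 2A(√h₀ − √h)/0.03565 = 2·3.956·(√2.695 − √1.181)/0.03565
  = 7.91200 × (1.64165 − 1.08674) / 0.03565 = 123.154 s.

123.2 s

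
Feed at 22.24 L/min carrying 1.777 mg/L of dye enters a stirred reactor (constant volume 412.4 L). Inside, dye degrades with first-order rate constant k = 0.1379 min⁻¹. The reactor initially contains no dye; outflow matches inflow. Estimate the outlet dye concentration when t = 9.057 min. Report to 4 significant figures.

0.4117 mg/L

V dC/dt = Q(C_in − C) − k V C.
This is linear with rate a = Q/V + k = 0.191828 min⁻¹.
C_ss = Q C_in/(Q + kV) = 0.499564 mg/L; C(t) = C_ss + (C₀ − C_ss) e^(−a t).
C(9.057) = 0.499564 + (-0.499564)·e^(−0.191828·9.057) = 0.499564 + (-0.499564)·0.175979 = 0.411651 mg/L.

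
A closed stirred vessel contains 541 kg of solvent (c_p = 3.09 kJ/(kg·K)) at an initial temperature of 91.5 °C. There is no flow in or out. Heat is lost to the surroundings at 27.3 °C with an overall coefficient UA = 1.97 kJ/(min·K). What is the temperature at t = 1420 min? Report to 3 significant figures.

Lumped-capacitance energy balance: M c_p dT/dt = UA(T_amb − T).
dT/dt = (T_ss − T)/τ with T_ss = T_amb = 27.300 °C, τ = M c_p/UA = 541·3.09/1.97 = 848.57 min.
This is linear first-order; T(t) = T_ss + (T₀ − T_ss) e^(−t/τ).
T(1420) = 27.300 + (64.200)·0.18761 = 39.344 °C.

39.3 °C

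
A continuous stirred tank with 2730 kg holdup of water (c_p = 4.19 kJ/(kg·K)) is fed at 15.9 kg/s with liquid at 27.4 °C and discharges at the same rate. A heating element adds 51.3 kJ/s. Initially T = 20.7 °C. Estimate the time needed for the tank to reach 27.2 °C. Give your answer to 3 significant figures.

350 s

M c_p dT/dt = ṁ c_p (T_in − T) + Q̇.
τ = M/ṁ = 171.70 s; T_ss = T_in + Q̇/(ṁ c_p) = 28.170 °C.
T(t) = T_ss + (T₀ − T_ss) e^(−t/τ). Set T = 27.2:
e^(−t/τ) = (27.2 − 28.170)/(20.7 − 28.170) = 0.12986
t = −171.70 · ln(0.12986) = 350.49 s.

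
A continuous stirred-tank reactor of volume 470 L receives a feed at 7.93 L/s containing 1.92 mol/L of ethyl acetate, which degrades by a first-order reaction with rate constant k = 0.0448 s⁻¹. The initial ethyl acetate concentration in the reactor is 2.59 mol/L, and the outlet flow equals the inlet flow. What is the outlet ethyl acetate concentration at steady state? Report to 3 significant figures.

Accumulation = in − out − consumed: V dC/dt = Q C_in − Q C − k V C.
Steady state (dC/dt = 0): C_ss = Q C_in/(Q + kV) = C_in/(1 + kV/Q).
C_ss = 7.93·1.92/(7.93 + 0.0448·470) = 15.226/28.986 = 0.52527 mol/L.

0.525 mol/L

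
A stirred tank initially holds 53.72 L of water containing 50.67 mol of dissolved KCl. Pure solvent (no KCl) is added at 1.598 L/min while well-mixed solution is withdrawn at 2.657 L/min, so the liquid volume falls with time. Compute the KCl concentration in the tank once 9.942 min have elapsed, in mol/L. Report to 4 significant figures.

Total volume: dV/dt = Q_in − Q_out = -1.05900 L/min, so V(t) = 53.72 − 1.05900 t and V(9.942) = 43.1914 L.
Species balance (pure solvent in): dm/dt = −Q_out · m/V(t).
Separate: dm/m = −Q_out dt/V(t) ⇒ ln(m/m₀) = −(Q_out/(Q_in−Q_out)) ln(V/V₀).
m = m₀ (V₀/V)^(Q_out/(Q_in−Q_out)) = 50.67 × (53.72/43.1914)^(-2.50897) = 29.3126 mol.
C = m/V = 29.3126/43.1914 = 0.678668 mol/L.

0.6787 mol/L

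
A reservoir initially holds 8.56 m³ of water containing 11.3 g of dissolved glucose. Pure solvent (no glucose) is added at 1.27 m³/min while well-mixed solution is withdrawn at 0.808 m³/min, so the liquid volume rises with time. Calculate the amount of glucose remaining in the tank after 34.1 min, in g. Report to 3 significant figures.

Total volume: dV/dt = Q_in − Q_out = 0.46200 m³/min, so V(t) = 8.56 + 0.46200 t and V(34.1) = 24.314 m³.
Species balance (pure solvent in): dm/dt = −Q_out · m/V(t).
dm/m = −Q_out dt/(V₀ + 0.46200 t); integrating gives ln(m/m₀) = −(Q_out/(Q_in−Q_out)) ln(V/V₀).
m = m₀ (V₀/V)^(Q_out/(Q_in−Q_out)) = 11.3 × (8.56/24.314)^(1.7489) = 1.8203 g.

1.82 g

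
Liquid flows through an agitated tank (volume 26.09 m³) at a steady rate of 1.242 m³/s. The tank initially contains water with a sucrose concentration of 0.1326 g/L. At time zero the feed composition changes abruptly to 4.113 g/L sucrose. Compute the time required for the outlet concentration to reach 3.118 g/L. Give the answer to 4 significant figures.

Species balance: V dC/dt = Q(C_in − C) ⇒ τ = V/Q = 21.0064 s.
C(t) = C_in + (C₀ − C_in) e^(−t/τ). Set C = 3.118 and solve for t:
e^(−t/τ) = (C − C_in)/(C₀ − C_in) = (3.118 − 4.113)/(0.1326 − 4.113) = 0.249975
t = −τ ln(…) = 21.0064 × 1.38639 = 29.1232 s.

29.12 s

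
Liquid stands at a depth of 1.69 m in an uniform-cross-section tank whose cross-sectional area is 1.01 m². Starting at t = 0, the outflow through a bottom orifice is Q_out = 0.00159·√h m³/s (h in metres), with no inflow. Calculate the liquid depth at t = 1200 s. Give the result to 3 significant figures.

0.126 m

A dh/dt = −Q_out = −0.00159 √h.
∫ h^(−1/2) dh = −(0.00159/A) ∫ dt, giving 2√h = 2√h₀ − (0.00159/A) t.
√h = √1.69 − 0.00159·1200/(2·1.01) = 1.3000 − 0.94455 = 0.35545.
h = 0.35545² = 0.12634 m.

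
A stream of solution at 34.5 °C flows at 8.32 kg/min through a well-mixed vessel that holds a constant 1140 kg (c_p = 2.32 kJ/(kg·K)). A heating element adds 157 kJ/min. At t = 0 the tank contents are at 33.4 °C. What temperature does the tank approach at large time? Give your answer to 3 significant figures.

Energy balance: M c_p dT/dt = ṁ c_p (T_in − T) + 157.
At steady state dT/dt = 0 ⇒ T_ss = T_in + Q̇/(ṁ c_p) = 34.5 + 157/(8.32·2.32) = 42.634 °C.

42.6 °C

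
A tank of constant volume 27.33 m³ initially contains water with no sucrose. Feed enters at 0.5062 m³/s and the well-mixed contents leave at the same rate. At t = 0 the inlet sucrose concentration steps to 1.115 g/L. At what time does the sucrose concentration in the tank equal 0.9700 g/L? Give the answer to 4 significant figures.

110.1 s

Mass balance on the solute (V constant): V dC/dt = Q(C_in − C), so τ = V/Q = 53.9905 s.
C(t) = C_in + (C₀ − C_in) e^(−t/τ). Set C = 0.9700 and solve for t:
e^(−t/τ) = (C − C_in)/(C₀ − C_in) = (0.9700 − 1.115)/(0 − 1.115) = 0.130045
t = −τ ln(…) = 53.9905 × 2.03988 = 110.134 s.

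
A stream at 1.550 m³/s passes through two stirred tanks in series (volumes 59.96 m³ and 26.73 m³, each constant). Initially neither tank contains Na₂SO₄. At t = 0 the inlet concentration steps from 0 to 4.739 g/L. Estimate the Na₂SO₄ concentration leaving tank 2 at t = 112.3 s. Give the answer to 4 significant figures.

Each tank obeys Vᵢ dCᵢ/dt = Q(Cᵢ₋₁ − Cᵢ), so τᵢ = Vᵢ/Q.
τ₁ = 59.96/1.550 = 38.6839 s; τ₂ = 26.73/1.550 = 17.2452 s.
Solving the cascade with C₁(0)=C₂(0)=0 gives C₂(t) = C_in[1 − (τ₁ e^(−t/τ₁) − τ₂ e^(−t/τ₂))/(τ₁ − τ₂)].
At t = 112.3: e^(−t/τ₁) = 0.0548574, e^(−t/τ₂) = 0.00148555.
C₂ = 4.739·[1 − (38.6839·0.0548574 − 17.2452·0.00148555)/(21.4387)] = 4.739·0.902211 = 4.27558 g/L.

4.276 g/L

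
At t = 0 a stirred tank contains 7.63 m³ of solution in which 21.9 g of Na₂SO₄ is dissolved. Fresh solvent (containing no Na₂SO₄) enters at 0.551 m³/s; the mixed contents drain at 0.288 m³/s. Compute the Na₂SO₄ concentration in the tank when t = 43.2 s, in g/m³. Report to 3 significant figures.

Total volume: dV/dt = Q_in − Q_out = 0.26300 m³/s, so V(t) = 7.63 + 0.26300 t and V(43.2) = 18.992 m³.
Species balance (pure solvent in): dm/dt = −Q_out · m/V(t).
dm/m = −Q_out dt/(V₀ + 0.26300 t); integrating gives ln(m/m₀) = −(Q_out/(Q_in−Q_out)) ln(V/V₀).
m = m₀ (V₀/V)^(Q_out/(Q_in−Q_out)) = 21.9 × (7.63/18.992)^(1.0951) = 8.0679 g.
C = m/V = 8.0679/18.992 = 0.42481 g/m³.

0.425 g/m³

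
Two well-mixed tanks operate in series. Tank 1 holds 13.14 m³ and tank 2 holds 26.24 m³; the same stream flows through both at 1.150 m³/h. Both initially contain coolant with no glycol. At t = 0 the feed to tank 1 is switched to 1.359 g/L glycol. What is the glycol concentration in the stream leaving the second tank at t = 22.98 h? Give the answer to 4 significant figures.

Species balance on tank i: dCᵢ/dt = (Cᵢ₋₁ − Cᵢ)/τᵢ with τᵢ = Vᵢ/Q.
τ₁ = 13.14/1.150 = 11.4261 h; τ₂ = 26.24/1.150 = 22.8174 h.
Solving the cascade with C₁(0)=C₂(0)=0 gives C₂(t) = C_in[1 − (τ₁ e^(−t/τ₁) − τ₂ e^(−t/τ₂))/(τ₁ − τ₂)].
At t = 22.98: e^(−t/τ₁) = 0.133830, e^(−t/τ₂) = 0.365267.
C₂ = 1.359·[1 − (11.4261·0.133830 − 22.8174·0.365267)/(-11.3913)] = 1.359·0.402589 = 0.547118 g/L.

0.5471 g/L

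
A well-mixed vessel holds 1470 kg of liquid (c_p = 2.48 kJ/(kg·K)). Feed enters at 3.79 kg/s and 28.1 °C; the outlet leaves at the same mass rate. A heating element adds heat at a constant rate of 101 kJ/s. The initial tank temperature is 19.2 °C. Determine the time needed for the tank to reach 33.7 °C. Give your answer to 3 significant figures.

Energy balance: M c_p dT/dt = ṁ c_p (T_in − T) + 101.
τ = M/ṁ = 387.86 s; T_ss = T_in + Q̇/(ṁ c_p) = 38.846 °C.
T(t) = T_ss + (T₀ − T_ss) e^(−t/τ). Set T = 33.7:
e^(−t/τ) = (33.7 − 38.846)/(19.2 − 38.846) = 0.26192
t = −387.86 · ln(0.26192) = 519.62 s.

520 s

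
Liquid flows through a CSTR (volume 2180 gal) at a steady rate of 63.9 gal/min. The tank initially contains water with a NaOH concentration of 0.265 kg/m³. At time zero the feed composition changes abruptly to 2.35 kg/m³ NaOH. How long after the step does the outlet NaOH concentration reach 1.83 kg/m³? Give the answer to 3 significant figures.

47.4 min

Unsteady species balance (constant V, well mixed): V dC/dt = Q(C_in − C), so τ = V/Q = 34.116 min.
C(t) = C_in + (C₀ − C_in) e^(−t/τ). Set C = 1.83 and solve for t:
e^(−t/τ) = (C − C_in)/(C₀ − C_in) = (1.83 − 2.35)/(0.265 − 2.35) = 0.24940
t = −τ ln(…) = 34.116 × 1.3887 = 47.376 min.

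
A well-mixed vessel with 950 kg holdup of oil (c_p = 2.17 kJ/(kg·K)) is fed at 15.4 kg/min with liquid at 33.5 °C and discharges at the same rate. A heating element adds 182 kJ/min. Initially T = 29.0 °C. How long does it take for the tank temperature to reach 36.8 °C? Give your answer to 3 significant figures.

94.6 min

Unsteady energy balance on the tank contents: M c_p dT/dt = ṁ c_p (T_in − T) + 182.
τ = M/ṁ = 61.688 min; T_ss = T_in + Q̇/(ṁ c_p) = 38.946 °C.
T(t) = T_ss + (T₀ − T_ss) e^(−t/τ). Set T = 36.8:
e^(−t/τ) = (36.8 − 38.946)/(29.0 − 38.946) = 0.21578
t = −61.688 · ln(0.21578) = 94.599 min.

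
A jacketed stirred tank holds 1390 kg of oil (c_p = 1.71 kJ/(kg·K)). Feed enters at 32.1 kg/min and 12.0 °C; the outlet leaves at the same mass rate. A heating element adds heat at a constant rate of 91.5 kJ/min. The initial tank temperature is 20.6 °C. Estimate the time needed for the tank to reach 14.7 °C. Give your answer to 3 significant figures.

82.4 min

First-law balance (no shaft work): M c_p dT/dt = ṁ c_p (T_in − T) + 91.5.
τ = M/ṁ = 43.302 min; T_ss = T_in + Q̇/(ṁ c_p) = 13.667 °C.
T(t) = T_ss + (T₀ − T_ss) e^(−t/τ). Set T = 14.7:
e^(−t/τ) = (14.7 − 13.667)/(20.6 − 13.667) = 0.14900
t = −43.302 · ln(0.14900) = 82.438 min.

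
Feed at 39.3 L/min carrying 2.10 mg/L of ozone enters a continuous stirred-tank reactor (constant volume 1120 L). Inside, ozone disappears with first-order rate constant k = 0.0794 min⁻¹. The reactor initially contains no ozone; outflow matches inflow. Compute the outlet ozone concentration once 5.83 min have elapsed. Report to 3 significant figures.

0.313 mg/L

V dC/dt = Q(C_in − C) − k V C.
This is linear with rate a = Q/V + k = 0.11449 min⁻¹.
C_ss = Q C_in/(Q + kV) = 0.64362 mg/L; C(t) = C_ss + (C₀ − C_ss) e^(−a t).
C(5.83) = 0.64362 + (-0.64362)·e^(−0.11449·5.83) = 0.64362 + (-0.64362)·0.51300 = 0.31344 mg/L.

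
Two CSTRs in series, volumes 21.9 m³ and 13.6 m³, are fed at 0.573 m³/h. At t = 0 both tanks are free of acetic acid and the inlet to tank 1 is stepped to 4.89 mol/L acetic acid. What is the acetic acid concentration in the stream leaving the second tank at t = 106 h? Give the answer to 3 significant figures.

4.18 mol/L

Time constants: τᵢ = Vᵢ/Q for each well-mixed tank.
τ₁ = 21.9/0.573 = 38.220 h; τ₂ = 13.6/0.573 = 23.735 h.
Tank 1: C₁ = C_in(1 − e^(−t/τ₁)). Tank 2 (τ₁ ≠ τ₂): C₂ = C_in[1 − (τ₁ e^(−t/τ₁) − τ₂ e^(−t/τ₂))/(τ₁ − τ₂)].
At t = 106: e^(−t/τ₁) = 0.062448, e^(−t/τ₂) = 0.011493.
C₂ = 4.89·[1 − (38.220·0.062448 − 23.735·0.011493)/(14.485)] = 4.89·0.85406 = 4.1764 mol/L.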